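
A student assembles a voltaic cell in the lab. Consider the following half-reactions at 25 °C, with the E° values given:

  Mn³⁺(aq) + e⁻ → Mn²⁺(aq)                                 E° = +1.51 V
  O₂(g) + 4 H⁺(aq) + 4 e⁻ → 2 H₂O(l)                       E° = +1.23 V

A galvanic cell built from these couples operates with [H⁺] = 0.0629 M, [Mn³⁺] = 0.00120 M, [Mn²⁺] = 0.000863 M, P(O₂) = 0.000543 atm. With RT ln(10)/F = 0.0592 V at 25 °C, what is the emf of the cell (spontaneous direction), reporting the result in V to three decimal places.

+0.408 V

Mn³⁺/Mn²⁺ is the cathode (higher E°), O₂/H₂O the anode: E°cell = +1.51 − (+1.23) = +0.28 V, n = 4.
Overall: 4 Mn³⁺(aq) + 2 H₂O(l) → 4 Mn²⁺(aq) + O₂(g) + 4 H⁺(aq)
Q = [Mn²⁺]^4·P(O₂)·[H⁺]^4 / ([Mn³⁺]^4); log Q = -8.643.
E = E° − (0.0592/n) log Q = +0.28 − (0.0592/4)(-8.643) = +0.408 V.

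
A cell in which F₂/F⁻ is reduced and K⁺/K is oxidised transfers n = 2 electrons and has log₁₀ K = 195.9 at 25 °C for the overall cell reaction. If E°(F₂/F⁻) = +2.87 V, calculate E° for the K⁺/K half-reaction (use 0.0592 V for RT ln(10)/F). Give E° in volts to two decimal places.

-2.93 V

E°cell = (0.0592/n)·log K = (0.0592/2)(195.9) = +5.799 V.
Since F₂/F⁻ is the cathode and K⁺/K the anode, E°cell = E°(F₂/F⁻) − E°(K⁺/K).
So E°(K⁺/K) = E°(F₂/F⁻) − E°cell = (+2.87) − (+5.799) = -2.93 V.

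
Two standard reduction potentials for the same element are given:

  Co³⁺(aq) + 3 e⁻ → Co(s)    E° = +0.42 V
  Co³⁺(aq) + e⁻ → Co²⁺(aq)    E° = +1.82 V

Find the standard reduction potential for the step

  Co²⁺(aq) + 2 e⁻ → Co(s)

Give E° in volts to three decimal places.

Sequential free energies add, so n₃E°₃ = n₁E°₁ + n₂E°₂.
With n₃ = 3, and the known step contributing 1×(+1.82) V, the unknown satisfies 2·E° = 3×(+0.42) − 1×(+1.82) = -0.560.
E° = -0.560 / 2 = -0.280 V.

-0.280 V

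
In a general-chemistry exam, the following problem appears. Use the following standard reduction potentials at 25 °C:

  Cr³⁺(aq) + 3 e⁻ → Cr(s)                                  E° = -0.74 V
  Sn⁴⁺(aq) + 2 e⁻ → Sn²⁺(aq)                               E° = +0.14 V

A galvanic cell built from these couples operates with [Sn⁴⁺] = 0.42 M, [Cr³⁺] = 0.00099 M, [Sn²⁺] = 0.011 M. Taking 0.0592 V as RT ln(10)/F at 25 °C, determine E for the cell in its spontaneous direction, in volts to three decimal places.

+0.986 V

Sn⁴⁺/Sn²⁺ is the cathode (higher E°), Cr³⁺/Cr the anode: E°cell = +0.14 − (-0.74) = +0.88 V, n = 6.
Overall: 3 Sn⁴⁺(aq) + 2 Cr(s) → 3 Sn²⁺(aq) + 2 Cr³⁺(aq)
Q = [Sn²⁺]^3·[Cr³⁺]^2 / ([Sn⁴⁺]^3); log Q = -10.754.
E = E° − (0.0592/n) log Q = +0.88 − (0.0592/6)(-10.754) = +0.986 V.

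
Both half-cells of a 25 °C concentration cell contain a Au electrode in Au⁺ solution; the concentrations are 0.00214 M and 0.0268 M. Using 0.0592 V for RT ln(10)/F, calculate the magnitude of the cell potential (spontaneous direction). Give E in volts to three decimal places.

For a concentration cell E°cell = 0. The 0.0268 M side is the cathode (reduction is favoured where [Au⁺] is higher).
With n = 1, E = −(0.0592/1) log([Au⁺]ₐₙ/[Au⁺]꜀ₐₜ) = −(0.0592/1) log(0.00214/0.0268) = −(0.0592/1)(-1.098) = +0.065 V.

+0.065 V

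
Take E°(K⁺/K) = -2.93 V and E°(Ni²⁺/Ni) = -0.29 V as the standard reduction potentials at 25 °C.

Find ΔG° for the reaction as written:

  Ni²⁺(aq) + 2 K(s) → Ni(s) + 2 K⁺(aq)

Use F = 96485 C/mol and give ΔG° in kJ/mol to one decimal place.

As written, Ni²⁺/Ni is reduced (cathode) and K⁺/K is oxidised (anode), so E°cell = (-0.29) − (-2.93) = +2.64 V.
Balancing electrons gives n = 2.
ΔG° = −nFE° = −(2)(96485)(+2.64) = -509,441 J = -509.4 kJ/mol.

-509.4 kJ/mol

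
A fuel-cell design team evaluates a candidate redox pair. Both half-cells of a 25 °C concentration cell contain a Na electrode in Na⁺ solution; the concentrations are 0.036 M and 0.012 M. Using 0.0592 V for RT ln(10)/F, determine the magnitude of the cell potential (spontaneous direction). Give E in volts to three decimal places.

+0.028 V

For a concentration cell E°cell = 0. The 0.036 M side is the cathode (reduction is favoured where [Na⁺] is higher).
With n = 1, E = −(0.0592/1) log([Na⁺]ₐₙ/[Na⁺]꜀ₐₜ) = −(0.0592/1) log(0.012/0.036) = −(0.0592/1)(-0.477) = +0.028 V.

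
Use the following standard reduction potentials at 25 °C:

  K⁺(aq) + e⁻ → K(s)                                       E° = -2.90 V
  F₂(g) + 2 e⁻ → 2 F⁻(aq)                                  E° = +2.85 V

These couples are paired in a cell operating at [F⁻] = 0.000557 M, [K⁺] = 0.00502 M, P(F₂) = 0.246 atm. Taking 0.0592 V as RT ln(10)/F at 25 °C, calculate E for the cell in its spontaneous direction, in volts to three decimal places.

F₂/F⁻ is the cathode (higher E°), K⁺/K the anode: E°cell = +2.85 − (-2.90) = +5.75 V, n = 2.
Overall: F₂(g) + 2 K(s) → 2 F⁻(aq) + 2 K⁺(aq)
Q = [F⁻]^2·[K⁺]^2 / (P(F₂)); log Q = -10.498.
E = E° − (0.0592/n) log Q = +5.75 − (0.0592/2)(-10.498) = +6.061 V.

+6.061 V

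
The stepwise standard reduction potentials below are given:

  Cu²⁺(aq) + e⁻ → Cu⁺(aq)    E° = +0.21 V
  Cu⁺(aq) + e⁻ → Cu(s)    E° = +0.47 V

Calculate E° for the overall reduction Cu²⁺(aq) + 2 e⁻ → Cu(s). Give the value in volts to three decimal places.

Since ΔG° = −nFE° is additive over sequential reductions, n₃E°₃ = n₁E°₁ + n₂E°₂.
E°₃ = (1×+0.21 + 1×+0.47) / 2 = (+0.680) / 2 = +0.340 V.

+0.340 V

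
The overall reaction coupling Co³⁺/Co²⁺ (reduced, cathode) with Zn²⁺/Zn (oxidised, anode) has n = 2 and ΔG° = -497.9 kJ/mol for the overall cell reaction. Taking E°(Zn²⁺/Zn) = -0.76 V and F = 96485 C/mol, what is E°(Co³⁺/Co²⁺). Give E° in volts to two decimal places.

E°cell = −ΔG°/(nF) = −(-497.9×10³)/((2)(96485)) = +2.580 V.
Since Co³⁺/Co²⁺ is the cathode and Zn²⁺/Zn the anode, E°cell = E°(Co³⁺/Co²⁺) − E°(Zn²⁺/Zn).
So E°(Co³⁺/Co²⁺) = E°cell + E°(Zn²⁺/Zn) = +2.580 + (-0.76) = +1.82 V.

+1.82 V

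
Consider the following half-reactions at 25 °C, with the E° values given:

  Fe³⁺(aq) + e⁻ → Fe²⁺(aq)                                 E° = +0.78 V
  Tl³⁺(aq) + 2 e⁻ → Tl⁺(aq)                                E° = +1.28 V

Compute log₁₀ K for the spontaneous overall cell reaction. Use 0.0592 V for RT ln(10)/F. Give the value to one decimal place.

Cathode: Tl³⁺/Tl⁺; anode: Fe³⁺/Fe²⁺. E°cell = +0.50 V, n = 2.
log K = nE°cell / 0.0592 = (2)(+0.50) / 0.0592 = 16.9.

16.9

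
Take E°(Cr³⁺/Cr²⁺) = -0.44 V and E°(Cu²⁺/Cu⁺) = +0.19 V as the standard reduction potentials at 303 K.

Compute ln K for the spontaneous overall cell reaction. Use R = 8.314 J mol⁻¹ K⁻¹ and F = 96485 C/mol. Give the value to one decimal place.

Cathode: Cu²⁺/Cu⁺; anode: Cr³⁺/Cr²⁺. E°cell = (+0.19) − (-0.44) = +0.63 V, with n = 1.
ΔG° = −nFE° = −RT ln K, so ln K = nFE°/(RT) = (1)(96485)(+0.63) / ((8.314)(303)) = 24.129.

24.1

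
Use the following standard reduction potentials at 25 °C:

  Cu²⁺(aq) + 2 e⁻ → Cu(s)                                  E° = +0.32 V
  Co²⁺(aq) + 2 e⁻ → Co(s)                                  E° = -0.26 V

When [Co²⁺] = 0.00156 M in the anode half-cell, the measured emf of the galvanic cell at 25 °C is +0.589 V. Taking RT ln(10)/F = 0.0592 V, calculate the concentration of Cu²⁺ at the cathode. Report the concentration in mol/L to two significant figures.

0.0031 M

Cu²⁺/Cu is the cathode, Co²⁺/Co the anode: E°cell = +0.58 V, n = 2.
Overall reaction: Cu²⁺(aq) + Co(s) → Cu(s) + Co²⁺(aq); Q = [Co²⁺]^1/[Cu²⁺]^1.
From E = E° − (0.0592/n) log Q: log Q = (E° − E)·n/0.0592 = (+0.58 − (+0.589))·2/0.0592 = -0.3041.
So 1·log[Cu²⁺] = 1·log(0.00156) − log Q = -2.8069 − (-0.3041) = -2.5028; [Cu²⁺] = 10^(-2.5028) ≈ 0.0031 M.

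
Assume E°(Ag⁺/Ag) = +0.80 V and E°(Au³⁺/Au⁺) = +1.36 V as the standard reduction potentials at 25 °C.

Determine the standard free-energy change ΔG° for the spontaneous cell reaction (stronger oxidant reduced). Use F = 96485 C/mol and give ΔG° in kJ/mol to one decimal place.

-108.1 kJ/mol

Au³⁺/Au⁺ (E° = +1.36 V) is the cathode; Ag⁺/Ag (E° = +0.80 V) is the anode, so E°cell = +0.56 V.
Balancing electrons gives n = 2 (lcm of 2 and 1).
ΔG° = −nFE° = −(2)(96485)(+0.56) = -108,063 J = -108.1 kJ/mol.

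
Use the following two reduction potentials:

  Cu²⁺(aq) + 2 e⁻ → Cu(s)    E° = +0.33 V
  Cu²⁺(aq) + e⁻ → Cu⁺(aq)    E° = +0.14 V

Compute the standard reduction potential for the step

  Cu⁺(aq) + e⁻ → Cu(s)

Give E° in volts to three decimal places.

Sequential free energies add, so n₃E°₃ = n₁E°₁ + n₂E°₂.
With n₃ = 2, and the known step contributing 1×(+0.14) V, the unknown satisfies 1·E° = 2×(+0.33) − 1×(+0.14) = +0.520.
E° = +0.520 / 1 = +0.520 V.

+0.520 V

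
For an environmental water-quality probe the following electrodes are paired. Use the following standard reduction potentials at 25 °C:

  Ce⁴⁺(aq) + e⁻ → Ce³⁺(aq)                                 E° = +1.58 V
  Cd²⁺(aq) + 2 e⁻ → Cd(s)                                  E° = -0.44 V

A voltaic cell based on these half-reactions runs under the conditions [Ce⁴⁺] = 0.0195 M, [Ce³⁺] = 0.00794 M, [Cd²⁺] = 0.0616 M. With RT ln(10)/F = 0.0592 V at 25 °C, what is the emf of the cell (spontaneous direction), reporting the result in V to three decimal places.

Ce⁴⁺/Ce³⁺ is the cathode (higher E°), Cd²⁺/Cd the anode: E°cell = +1.58 − (-0.44) = +2.02 V, n = 2.
Overall: 2 Ce⁴⁺(aq) + Cd(s) → 2 Ce³⁺(aq) + Cd²⁺(aq)
Q = [Ce³⁺]^2·[Cd²⁺] / ([Ce⁴⁺]^2); log Q = -1.991.
E = E° − (0.0592/n) log Q = +2.02 − (0.0592/2)(-1.991) = +2.079 V.

+2.079 V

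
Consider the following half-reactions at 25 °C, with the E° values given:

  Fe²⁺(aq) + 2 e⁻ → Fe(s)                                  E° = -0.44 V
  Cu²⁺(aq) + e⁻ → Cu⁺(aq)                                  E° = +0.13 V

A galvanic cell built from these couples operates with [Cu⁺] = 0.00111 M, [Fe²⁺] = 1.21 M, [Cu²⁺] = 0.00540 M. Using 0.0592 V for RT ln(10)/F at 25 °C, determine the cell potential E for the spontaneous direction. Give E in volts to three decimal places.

+0.608 V

Cu²⁺/Cu⁺ is the cathode (higher E°), Fe²⁺/Fe the anode: E°cell = +0.13 − (-0.44) = +0.57 V, n = 2.
Overall: 2 Cu²⁺(aq) + Fe(s) → 2 Cu⁺(aq) + Fe²⁺(aq)
Q = [Cu⁺]^2·[Fe²⁺] / ([Cu²⁺]^2); log Q = -1.291.
E = E° − (0.0592/n) log Q = +0.57 − (0.0592/2)(-1.291) = +0.608 V.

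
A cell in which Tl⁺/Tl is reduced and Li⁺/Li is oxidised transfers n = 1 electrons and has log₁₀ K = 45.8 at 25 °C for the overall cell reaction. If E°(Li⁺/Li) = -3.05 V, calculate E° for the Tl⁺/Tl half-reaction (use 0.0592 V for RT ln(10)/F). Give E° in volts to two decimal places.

-0.34 V

E°cell = (0.0592/n)·log K = (0.0592/1)(45.8) = +2.711 V.
Since Tl⁺/Tl is the cathode and Li⁺/Li the anode, E°cell = E°(Tl⁺/Tl) − E°(Li⁺/Li).
So E°(Tl⁺/Tl) = E°cell + E°(Li⁺/Li) = +2.711 + (-3.05) = -0.34 V.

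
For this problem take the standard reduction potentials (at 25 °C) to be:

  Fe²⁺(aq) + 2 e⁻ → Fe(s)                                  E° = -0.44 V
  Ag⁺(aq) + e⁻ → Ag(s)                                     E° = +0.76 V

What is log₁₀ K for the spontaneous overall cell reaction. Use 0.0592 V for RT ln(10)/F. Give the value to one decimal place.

Cathode: Ag⁺/Ag; anode: Fe²⁺/Fe. E°cell = +1.20 V, n = 2.
log K = nE°cell / 0.0592 = (2)(+1.20) / 0.0592 = 40.5.

40.5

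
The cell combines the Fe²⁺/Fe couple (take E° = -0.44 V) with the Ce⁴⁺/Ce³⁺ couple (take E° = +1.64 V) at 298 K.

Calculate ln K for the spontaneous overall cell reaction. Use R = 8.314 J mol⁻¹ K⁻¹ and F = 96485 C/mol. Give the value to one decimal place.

162.0

Cathode: Ce⁴⁺/Ce³⁺; anode: Fe²⁺/Fe. E°cell = (+1.64) − (-0.44) = +2.08 V, with n = 2.
ΔG° = −nFE° = −RT ln K, so ln K = nFE°/(RT) = (2)(96485)(+2.08) / ((8.314)(298)) = 162.004.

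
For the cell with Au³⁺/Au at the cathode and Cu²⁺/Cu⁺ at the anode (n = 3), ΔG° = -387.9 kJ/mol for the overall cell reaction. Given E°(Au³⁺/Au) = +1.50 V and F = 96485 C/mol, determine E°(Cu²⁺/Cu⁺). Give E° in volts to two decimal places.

E°cell = −ΔG°/(nF) = −(-387.9×10³)/((3)(96485)) = +1.340 V.
Since Au³⁺/Au is the cathode and Cu²⁺/Cu⁺ the anode, E°cell = E°(Au³⁺/Au) − E°(Cu²⁺/Cu⁺).
So E°(Cu²⁺/Cu⁺) = E°(Au³⁺/Au) − E°cell = (+1.50) − (+1.340) = +0.16 V.

+0.16 V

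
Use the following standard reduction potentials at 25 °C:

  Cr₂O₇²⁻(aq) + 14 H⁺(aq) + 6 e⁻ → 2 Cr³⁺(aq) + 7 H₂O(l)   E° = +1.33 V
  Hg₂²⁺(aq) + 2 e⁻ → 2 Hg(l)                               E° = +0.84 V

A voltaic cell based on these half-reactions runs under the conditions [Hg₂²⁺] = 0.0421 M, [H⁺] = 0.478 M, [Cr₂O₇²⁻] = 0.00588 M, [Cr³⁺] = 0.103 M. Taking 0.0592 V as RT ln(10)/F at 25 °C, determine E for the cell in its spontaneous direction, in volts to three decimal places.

+0.484 V

Cr₂O₇²⁻/Cr³⁺ is the cathode (higher E°), Hg₂²⁺/Hg the anode: E°cell = +1.33 − (+0.84) = +0.49 V, n = 6.
Overall: Cr₂O₇²⁻(aq) + 14 H⁺(aq) + 6 Hg(l) → 2 Cr³⁺(aq) + 7 H₂O(l) + 3 Hg₂²⁺(aq)
Q = [Cr³⁺]^2·[Hg₂²⁺]^3 / ([Cr₂O₇²⁻]·[H⁺]^14); log Q = 0.617.
E = E° − (0.0592/n) log Q = +0.49 − (0.0592/6)(0.617) = +0.484 V.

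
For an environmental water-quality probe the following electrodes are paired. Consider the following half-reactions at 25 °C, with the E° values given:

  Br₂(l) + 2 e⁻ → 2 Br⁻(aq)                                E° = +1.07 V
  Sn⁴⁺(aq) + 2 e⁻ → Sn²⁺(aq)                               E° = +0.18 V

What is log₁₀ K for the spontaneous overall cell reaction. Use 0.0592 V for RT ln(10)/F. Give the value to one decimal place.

Cathode: Br₂/Br⁻; anode: Sn⁴⁺/Sn²⁺. E°cell = +0.89 V, n = 2.
log K = nE°cell / 0.0592 = (2)(+0.89) / 0.0592 = 30.1.

30.1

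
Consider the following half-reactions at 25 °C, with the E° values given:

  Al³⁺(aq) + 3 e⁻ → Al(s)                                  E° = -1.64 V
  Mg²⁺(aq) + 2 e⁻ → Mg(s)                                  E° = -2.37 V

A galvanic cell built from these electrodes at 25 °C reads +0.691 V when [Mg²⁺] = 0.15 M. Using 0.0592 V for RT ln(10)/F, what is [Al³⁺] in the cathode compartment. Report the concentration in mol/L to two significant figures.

0.00061 M

Al³⁺/Al is the cathode, Mg²⁺/Mg the anode: E°cell = +0.73 V, n = 6.
Overall reaction: 2 Al³⁺(aq) + 3 Mg(s) → 2 Al(s) + 3 Mg²⁺(aq); Q = [Mg²⁺]^3/[Al³⁺]^2.
From E = E° − (0.0592/n) log Q: log Q = (E° − E)·n/0.0592 = (+0.73 − (+0.691))·6/0.0592 = 3.9527.
So 2·log[Al³⁺] = 3·log(0.15) − log Q = -2.4717 − (3.9527) = -6.4244; log[Al³⁺] = -6.4244 / 2 = -3.2122; [Al³⁺] = 10^(-3.2122) ≈ 0.00061 M.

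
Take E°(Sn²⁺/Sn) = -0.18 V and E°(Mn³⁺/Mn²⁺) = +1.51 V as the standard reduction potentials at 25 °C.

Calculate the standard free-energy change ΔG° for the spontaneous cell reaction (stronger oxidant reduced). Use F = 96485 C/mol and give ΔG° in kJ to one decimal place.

-326.1 kJ

Mn³⁺/Mn²⁺ (E° = +1.51 V) is the cathode; Sn²⁺/Sn (E° = -0.18 V) is the anode, so E°cell = +1.69 V.
Balancing electrons gives n = 2 (lcm of 1 and 2).
ΔG° = −nFE° = −(2)(96485)(+1.69) = -326,119 J = -326.1 kJ.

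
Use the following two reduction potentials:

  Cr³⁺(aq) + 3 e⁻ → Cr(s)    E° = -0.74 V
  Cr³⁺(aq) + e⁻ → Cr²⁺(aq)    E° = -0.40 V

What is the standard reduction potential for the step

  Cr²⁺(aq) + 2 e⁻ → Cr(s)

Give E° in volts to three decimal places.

-0.910 V

Sequential free energies add, so n₃E°₃ = n₁E°₁ + n₂E°₂.
With n₃ = 3, and the known step contributing 1×(-0.40) V, the unknown satisfies 2·E° = 3×(-0.74) − 1×(-0.40) = -1.820.
E° = -1.820 / 2 = -0.910 V.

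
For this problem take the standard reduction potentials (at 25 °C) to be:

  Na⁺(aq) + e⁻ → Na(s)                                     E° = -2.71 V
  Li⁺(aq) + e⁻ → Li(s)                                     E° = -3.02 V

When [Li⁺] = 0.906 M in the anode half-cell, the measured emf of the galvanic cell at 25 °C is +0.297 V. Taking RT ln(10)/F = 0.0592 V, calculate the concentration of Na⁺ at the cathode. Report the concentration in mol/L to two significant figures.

Na⁺/Na is the cathode, Li⁺/Li the anode: E°cell = +0.31 V, n = 1.
Overall reaction: Na⁺(aq) + Li(s) → Na(s) + Li⁺(aq); Q = [Li⁺]^1/[Na⁺]^1.
From E = E° − (0.0592/n) log Q: log Q = (E° − E)·n/0.0592 = (+0.31 − (+0.297))·1/0.0592 = 0.2196.
So 1·log[Na⁺] = 1·log(0.906) − log Q = -0.0429 − (0.2196) = -0.2625; [Na⁺] = 10^(-0.2625) ≈ 0.55 M.

0.55 M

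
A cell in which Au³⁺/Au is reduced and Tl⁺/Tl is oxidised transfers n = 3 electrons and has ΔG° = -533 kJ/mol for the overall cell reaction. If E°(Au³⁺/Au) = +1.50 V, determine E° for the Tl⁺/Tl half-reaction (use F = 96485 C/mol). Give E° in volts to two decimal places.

E°cell = −ΔG°/(nF) = −(-533×10³)/((3)(96485)) = +1.841 V.
Since Au³⁺/Au is the cathode and Tl⁺/Tl the anode, E°cell = E°(Au³⁺/Au) − E°(Tl⁺/Tl).
So E°(Tl⁺/Tl) = E°(Au³⁺/Au) − E°cell = (+1.50) − (+1.841) = -0.34 V.

-0.34 V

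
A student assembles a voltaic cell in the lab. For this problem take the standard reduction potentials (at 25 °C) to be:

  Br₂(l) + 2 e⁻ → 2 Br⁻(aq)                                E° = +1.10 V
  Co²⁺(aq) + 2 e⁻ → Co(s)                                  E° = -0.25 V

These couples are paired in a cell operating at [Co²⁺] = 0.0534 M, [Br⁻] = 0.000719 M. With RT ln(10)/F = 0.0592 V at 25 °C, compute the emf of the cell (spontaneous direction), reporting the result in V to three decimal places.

+1.574 V

Br₂/Br⁻ is the cathode (higher E°), Co²⁺/Co the anode: E°cell = +1.10 − (-0.25) = +1.35 V, n = 2.
Overall: Br₂(l) + Co(s) → 2 Br⁻(aq) + Co²⁺(aq)
Q = [Br⁻]^2·[Co²⁺]; log Q = -7.559.
E = E° − (0.0592/n) log Q = +1.35 − (0.0592/2)(-7.559) = +1.574 V.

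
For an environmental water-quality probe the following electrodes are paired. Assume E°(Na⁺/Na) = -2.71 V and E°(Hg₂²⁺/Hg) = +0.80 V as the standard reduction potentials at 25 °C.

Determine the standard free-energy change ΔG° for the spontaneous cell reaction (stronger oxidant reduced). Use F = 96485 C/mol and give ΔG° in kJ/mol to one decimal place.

Hg₂²⁺/Hg (E° = +0.80 V) is the cathode; Na⁺/Na (E° = -2.71 V) is the anode, so E°cell = +3.51 V.
Balancing electrons gives n = 2 (lcm of 2 and 1).
ΔG° = −nFE° = −(2)(96485)(+3.51) = -677,325 J = -677.3 kJ/mol.

-677.3 kJ/mol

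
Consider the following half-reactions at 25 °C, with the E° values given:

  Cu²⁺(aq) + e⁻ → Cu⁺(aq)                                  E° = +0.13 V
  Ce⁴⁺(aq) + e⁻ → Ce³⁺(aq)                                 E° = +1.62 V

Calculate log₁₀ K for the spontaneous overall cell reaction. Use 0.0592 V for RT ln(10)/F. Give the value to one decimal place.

25.2

Cathode: Ce⁴⁺/Ce³⁺; anode: Cu²⁺/Cu⁺. E°cell = +1.49 V, n = 1.
log K = nE°cell / 0.0592 = (1)(+1.49) / 0.0592 = 25.2.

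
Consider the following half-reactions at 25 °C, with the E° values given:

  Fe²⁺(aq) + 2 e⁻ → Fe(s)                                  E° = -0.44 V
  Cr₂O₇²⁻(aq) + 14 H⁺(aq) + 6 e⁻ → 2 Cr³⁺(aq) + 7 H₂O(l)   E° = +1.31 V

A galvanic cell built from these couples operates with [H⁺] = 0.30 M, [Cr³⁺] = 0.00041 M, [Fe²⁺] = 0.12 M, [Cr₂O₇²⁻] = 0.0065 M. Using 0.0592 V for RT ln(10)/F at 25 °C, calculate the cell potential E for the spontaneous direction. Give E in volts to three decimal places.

+1.750 V

Cr₂O₇²⁻/Cr³⁺ is the cathode (higher E°), Fe²⁺/Fe the anode: E°cell = +1.31 − (-0.44) = +1.75 V, n = 6.
Overall: Cr₂O₇²⁻(aq) + 14 H⁺(aq) + 3 Fe(s) → 2 Cr³⁺(aq) + 7 H₂O(l) + 3 Fe²⁺(aq)
Q = [Cr³⁺]^2·[Fe²⁺]^3 / ([Cr₂O₇²⁻]·[H⁺]^14); log Q = -0.029.
E = E° − (0.0592/n) log Q = +1.75 − (0.0592/6)(-0.029) = +1.750 V.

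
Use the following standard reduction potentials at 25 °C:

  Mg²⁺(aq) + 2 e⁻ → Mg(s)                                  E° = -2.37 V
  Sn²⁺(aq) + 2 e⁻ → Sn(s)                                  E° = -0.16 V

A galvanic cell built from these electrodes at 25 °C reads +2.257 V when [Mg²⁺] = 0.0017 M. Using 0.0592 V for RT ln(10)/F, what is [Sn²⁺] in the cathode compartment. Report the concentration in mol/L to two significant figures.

0.066 M

Sn²⁺/Sn is the cathode, Mg²⁺/Mg the anode: E°cell = +2.21 V, n = 2.
Overall reaction: Sn²⁺(aq) + Mg(s) → Sn(s) + Mg²⁺(aq); Q = [Mg²⁺]^1/[Sn²⁺]^1.
From E = E° − (0.0592/n) log Q: log Q = (E° − E)·n/0.0592 = (+2.21 − (+2.257))·2/0.0592 = -1.5878.
So 1·log[Sn²⁺] = 1·log(0.0017) − log Q = -2.7696 − (-1.5878) = -1.1818; [Sn²⁺] = 10^(-1.1818) ≈ 0.066 M.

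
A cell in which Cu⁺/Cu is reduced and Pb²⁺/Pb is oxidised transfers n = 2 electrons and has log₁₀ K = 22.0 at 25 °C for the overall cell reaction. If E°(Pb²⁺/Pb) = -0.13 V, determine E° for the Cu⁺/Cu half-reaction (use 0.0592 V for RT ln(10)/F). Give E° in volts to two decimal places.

+0.52 V

E°cell = (0.0592/n)·log K = (0.0592/2)(22.0) = +0.651 V.
Since Cu⁺/Cu is the cathode and Pb²⁺/Pb the anode, E°cell = E°(Cu⁺/Cu) − E°(Pb²⁺/Pb).
So E°(Cu⁺/Cu) = E°cell + E°(Pb²⁺/Pb) = +0.651 + (-0.13) = +0.52 V.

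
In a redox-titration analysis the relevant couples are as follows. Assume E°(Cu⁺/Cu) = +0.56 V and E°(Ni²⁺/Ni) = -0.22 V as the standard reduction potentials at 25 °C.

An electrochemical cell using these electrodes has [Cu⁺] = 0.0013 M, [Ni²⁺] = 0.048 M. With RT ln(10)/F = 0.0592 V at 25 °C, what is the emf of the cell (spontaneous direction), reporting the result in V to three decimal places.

Cu⁺/Cu is the cathode (higher E°), Ni²⁺/Ni the anode: E°cell = +0.56 − (-0.22) = +0.78 V, n = 2.
Overall: 2 Cu⁺(aq) + Ni(s) → 2 Cu(s) + Ni²⁺(aq)
Q = [Ni²⁺] / ([Cu⁺]^2); log Q = 4.453.
E = E° − (0.0592/n) log Q = +0.78 − (0.0592/2)(4.453) = +0.648 V.

+0.648 V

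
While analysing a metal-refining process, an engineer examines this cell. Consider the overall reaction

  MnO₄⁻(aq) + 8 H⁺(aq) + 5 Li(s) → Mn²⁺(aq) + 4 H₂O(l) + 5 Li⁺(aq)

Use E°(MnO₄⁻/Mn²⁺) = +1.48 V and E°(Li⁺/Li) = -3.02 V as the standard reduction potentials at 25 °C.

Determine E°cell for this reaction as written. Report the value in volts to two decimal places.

+4.50 V

The MnO₄⁻/Mn²⁺ couple has the higher reduction potential, so it is the cathode; Li⁺/Li is oxidised at the anode.
E°cell = E°(cathode) − E°(anode) = (+1.48) − (-3.02) = +4.50 V.
Since E°cell > 0, the reaction is spontaneous under standard conditions.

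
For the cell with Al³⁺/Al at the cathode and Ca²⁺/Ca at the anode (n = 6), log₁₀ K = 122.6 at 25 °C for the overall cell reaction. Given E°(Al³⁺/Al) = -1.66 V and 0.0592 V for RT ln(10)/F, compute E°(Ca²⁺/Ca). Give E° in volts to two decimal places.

-2.87 V

E°cell = (0.0592/n)·log K = (0.0592/6)(122.6) = +1.210 V.
Since Al³⁺/Al is the cathode and Ca²⁺/Ca the anode, E°cell = E°(Al³⁺/Al) − E°(Ca²⁺/Ca).
So E°(Ca²⁺/Ca) = E°(Al³⁺/Al) − E°cell = (-1.66) − (+1.210) = -2.87 V.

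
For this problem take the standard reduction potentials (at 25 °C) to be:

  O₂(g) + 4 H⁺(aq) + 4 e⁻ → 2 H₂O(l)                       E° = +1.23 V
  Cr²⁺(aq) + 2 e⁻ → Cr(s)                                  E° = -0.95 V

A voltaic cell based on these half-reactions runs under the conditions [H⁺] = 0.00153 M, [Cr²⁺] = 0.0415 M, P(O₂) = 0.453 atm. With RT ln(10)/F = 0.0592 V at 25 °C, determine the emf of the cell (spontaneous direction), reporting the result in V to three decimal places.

O₂/H₂O is the cathode (higher E°), Cr²⁺/Cr the anode: E°cell = +1.23 − (-0.95) = +2.18 V, n = 4.
Overall: O₂(g) + 4 H⁺(aq) + 2 Cr(s) → 2 H₂O(l) + 2 Cr²⁺(aq)
Q = [Cr²⁺]^2 / (P(O₂)·[H⁺]^4); log Q = 8.841.
E = E° − (0.0592/n) log Q = +2.18 − (0.0592/4)(8.841) = +2.049 V.

+2.049 V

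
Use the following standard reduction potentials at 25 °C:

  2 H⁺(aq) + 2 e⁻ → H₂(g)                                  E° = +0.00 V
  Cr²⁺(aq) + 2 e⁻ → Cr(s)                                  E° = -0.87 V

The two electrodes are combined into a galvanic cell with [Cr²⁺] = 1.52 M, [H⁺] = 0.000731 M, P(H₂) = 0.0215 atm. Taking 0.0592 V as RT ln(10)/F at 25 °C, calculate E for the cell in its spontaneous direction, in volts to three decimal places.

+0.728 V

H⁺/H₂ is the cathode (higher E°), Cr²⁺/Cr the anode: E°cell = +0.00 − (-0.87) = +0.87 V, n = 2.
Overall: 2 H⁺(aq) + Cr(s) → H₂(g) + Cr²⁺(aq)
Q = P(H₂)·[Cr²⁺] / ([H⁺]^2); log Q = 4.786.
E = E° − (0.0592/n) log Q = +0.87 − (0.0592/2)(4.786) = +0.728 V.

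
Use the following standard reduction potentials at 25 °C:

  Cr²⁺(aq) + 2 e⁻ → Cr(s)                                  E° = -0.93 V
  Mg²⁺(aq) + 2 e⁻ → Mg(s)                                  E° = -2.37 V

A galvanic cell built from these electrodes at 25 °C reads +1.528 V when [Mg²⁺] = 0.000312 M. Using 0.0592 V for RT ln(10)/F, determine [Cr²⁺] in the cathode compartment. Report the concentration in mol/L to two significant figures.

0.29 M

Cr²⁺/Cr is the cathode, Mg²⁺/Mg the anode: E°cell = +1.44 V, n = 2.
Overall reaction: Cr²⁺(aq) + Mg(s) → Cr(s) + Mg²⁺(aq); Q = [Mg²⁺]^1/[Cr²⁺]^1.
From E = E° − (0.0592/n) log Q: log Q = (E° − E)·n/0.0592 = (+1.44 − (+1.528))·2/0.0592 = -2.9730.
So 1·log[Cr²⁺] = 1·log(0.000312) − log Q = -3.5058 − (-2.9730) = -0.5328; [Cr²⁺] = 10^(-0.5328) ≈ 0.29 M.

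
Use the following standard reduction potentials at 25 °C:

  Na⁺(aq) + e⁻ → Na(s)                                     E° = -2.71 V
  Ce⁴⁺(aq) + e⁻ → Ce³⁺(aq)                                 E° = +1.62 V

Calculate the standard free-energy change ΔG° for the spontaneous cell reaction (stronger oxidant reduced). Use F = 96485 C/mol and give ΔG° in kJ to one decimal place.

Ce⁴⁺/Ce³⁺ (E° = +1.62 V) is the cathode; Na⁺/Na (E° = -2.71 V) is the anode, so E°cell = +4.33 V.
Balancing electrons gives n = 1 (lcm of 1 and 1).
ΔG° = −nFE° = −(1)(96485)(+4.33) = -417,780 J = -417.8 kJ.

-417.8 kJ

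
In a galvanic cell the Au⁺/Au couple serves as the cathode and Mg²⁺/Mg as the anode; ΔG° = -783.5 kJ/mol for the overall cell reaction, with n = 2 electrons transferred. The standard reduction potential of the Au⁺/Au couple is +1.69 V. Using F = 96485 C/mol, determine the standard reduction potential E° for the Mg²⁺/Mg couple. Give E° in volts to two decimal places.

E°cell = −ΔG°/(nF) = −(-783.5×10³)/((2)(96485)) = +4.060 V.
Since Au⁺/Au is the cathode and Mg²⁺/Mg the anode, E°cell = E°(Au⁺/Au) − E°(Mg²⁺/Mg).
So E°(Mg²⁺/Mg) = E°(Au⁺/Au) − E°cell = (+1.69) − (+4.060) = -2.37 V.

-2.37 V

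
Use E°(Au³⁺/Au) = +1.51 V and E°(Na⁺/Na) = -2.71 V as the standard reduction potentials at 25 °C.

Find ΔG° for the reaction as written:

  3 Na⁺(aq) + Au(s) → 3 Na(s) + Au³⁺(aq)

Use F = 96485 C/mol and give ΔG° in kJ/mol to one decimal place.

As written, Na⁺/Na is reduced (cathode) and Au³⁺/Au is oxidised (anode), so E°cell = (-2.71) − (+1.51) = -4.22 V.
Balancing electrons gives n = 3.
ΔG° = −nFE° = −(3)(96485)(-4.22) = 1,221,500 J = +1221.5 kJ/mol.

+1221.5 kJ/mol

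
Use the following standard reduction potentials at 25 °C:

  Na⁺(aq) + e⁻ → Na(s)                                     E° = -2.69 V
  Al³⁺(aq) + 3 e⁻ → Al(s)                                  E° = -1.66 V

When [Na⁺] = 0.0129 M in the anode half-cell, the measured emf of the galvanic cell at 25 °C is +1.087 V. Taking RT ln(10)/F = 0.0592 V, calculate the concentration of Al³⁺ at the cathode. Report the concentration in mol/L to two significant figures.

0.0017 M

Al³⁺/Al is the cathode, Na⁺/Na the anode: E°cell = +1.03 V, n = 3.
Overall reaction: Al³⁺(aq) + 3 Na(s) → Al(s) + 3 Na⁺(aq); Q = [Na⁺]^3/[Al³⁺]^1.
From E = E° − (0.0592/n) log Q: log Q = (E° − E)·n/0.0592 = (+1.03 − (+1.087))·3/0.0592 = -2.8885.
So 1·log[Al³⁺] = 3·log(0.0129) − log Q = -5.6682 − (-2.8885) = -2.7797; [Al³⁺] = 10^(-2.7797) ≈ 0.0017 M.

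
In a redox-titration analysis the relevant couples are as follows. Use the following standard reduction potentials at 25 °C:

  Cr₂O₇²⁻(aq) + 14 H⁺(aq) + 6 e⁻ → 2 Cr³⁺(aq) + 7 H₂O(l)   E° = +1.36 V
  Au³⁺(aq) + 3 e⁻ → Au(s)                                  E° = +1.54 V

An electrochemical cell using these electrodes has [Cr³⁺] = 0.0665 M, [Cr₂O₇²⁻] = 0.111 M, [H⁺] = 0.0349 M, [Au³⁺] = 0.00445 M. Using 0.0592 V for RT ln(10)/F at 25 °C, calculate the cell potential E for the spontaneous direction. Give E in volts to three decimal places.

+0.321 V

Au³⁺/Au is the cathode (higher E°), Cr₂O₇²⁻/Cr³⁺ the anode: E°cell = +1.54 − (+1.36) = +0.18 V, n = 6.
Overall: 2 Au³⁺(aq) + 2 Cr³⁺(aq) + 7 H₂O(l) → 2 Au(s) + Cr₂O₇²⁻(aq) + 14 H⁺(aq)
Q = [Cr₂O₇²⁻]·[H⁺]^14 / ([Au³⁺]^2·[Cr³⁺]^2); log Q = -14.297.
E = E° − (0.0592/n) log Q = +0.18 − (0.0592/6)(-14.297) = +0.321 V.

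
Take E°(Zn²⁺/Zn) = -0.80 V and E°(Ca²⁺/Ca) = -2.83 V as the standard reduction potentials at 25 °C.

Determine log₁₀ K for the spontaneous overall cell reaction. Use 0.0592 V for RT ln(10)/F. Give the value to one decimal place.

Cathode: Zn²⁺/Zn; anode: Ca²⁺/Ca. E°cell = +2.03 V, n = 2.
log K = nE°cell / 0.0592 = (2)(+2.03) / 0.0592 = 68.6.

68.6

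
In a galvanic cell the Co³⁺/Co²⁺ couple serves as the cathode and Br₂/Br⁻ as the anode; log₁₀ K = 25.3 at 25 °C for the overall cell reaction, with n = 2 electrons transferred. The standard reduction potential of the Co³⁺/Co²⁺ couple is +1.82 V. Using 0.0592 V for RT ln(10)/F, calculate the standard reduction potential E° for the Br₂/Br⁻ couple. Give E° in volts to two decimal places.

+1.07 V

E°cell = (0.0592/n)·log K = (0.0592/2)(25.3) = +0.749 V.
Since Co³⁺/Co²⁺ is the cathode and Br₂/Br⁻ the anode, E°cell = E°(Co³⁺/Co²⁺) − E°(Br₂/Br⁻).
So E°(Br₂/Br⁻) = E°(Co³⁺/Co²⁺) − E°cell = (+1.82) − (+0.749) = +1.07 V.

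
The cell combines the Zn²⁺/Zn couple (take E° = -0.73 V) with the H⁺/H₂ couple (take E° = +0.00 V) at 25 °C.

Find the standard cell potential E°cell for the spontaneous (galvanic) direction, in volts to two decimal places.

The H⁺/H₂ couple has the higher reduction potential, so it is the cathode; Zn²⁺/Zn is oxidised at the anode.
E°cell = E°(cathode) − E°(anode) = (+0.00) − (-0.73) = +0.73 V.

+0.73 V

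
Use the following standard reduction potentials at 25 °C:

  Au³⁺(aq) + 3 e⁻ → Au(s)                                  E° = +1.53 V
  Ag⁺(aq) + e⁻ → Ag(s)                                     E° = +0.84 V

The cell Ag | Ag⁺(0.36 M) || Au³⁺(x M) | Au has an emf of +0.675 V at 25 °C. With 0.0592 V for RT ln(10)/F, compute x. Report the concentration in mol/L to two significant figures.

0.0081 M

Au³⁺/Au is the cathode, Ag⁺/Ag the anode: E°cell = +0.69 V, n = 3.
Overall reaction: Au³⁺(aq) + 3 Ag(s) → Au(s) + 3 Ag⁺(aq); Q = [Ag⁺]^3/[Au³⁺]^1.
From E = E° − (0.0592/n) log Q: log Q = (E° − E)·n/0.0592 = (+0.69 − (+0.675))·3/0.0592 = 0.7601.
So 1·log[Au³⁺] = 3·log(0.36) − log Q = -1.3311 − (0.7601) = -2.0912; [Au³⁺] = 10^(-2.0912) ≈ 0.0081 M.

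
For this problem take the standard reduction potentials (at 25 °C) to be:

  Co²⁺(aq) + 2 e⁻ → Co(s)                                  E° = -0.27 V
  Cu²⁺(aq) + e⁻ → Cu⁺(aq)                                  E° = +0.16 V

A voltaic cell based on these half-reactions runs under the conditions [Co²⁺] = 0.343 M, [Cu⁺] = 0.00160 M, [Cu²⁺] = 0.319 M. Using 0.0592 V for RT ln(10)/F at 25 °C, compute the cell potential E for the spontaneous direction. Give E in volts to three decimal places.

+0.580 V

Cu²⁺/Cu⁺ is the cathode (higher E°), Co²⁺/Co the anode: E°cell = +0.16 − (-0.27) = +0.43 V, n = 2.
Overall: 2 Cu²⁺(aq) + Co(s) → 2 Cu⁺(aq) + Co²⁺(aq)
Q = [Cu⁺]^2·[Co²⁺] / ([Cu²⁺]^2); log Q = -5.064.
E = E° − (0.0592/n) log Q = +0.43 − (0.0592/2)(-5.064) = +0.580 V.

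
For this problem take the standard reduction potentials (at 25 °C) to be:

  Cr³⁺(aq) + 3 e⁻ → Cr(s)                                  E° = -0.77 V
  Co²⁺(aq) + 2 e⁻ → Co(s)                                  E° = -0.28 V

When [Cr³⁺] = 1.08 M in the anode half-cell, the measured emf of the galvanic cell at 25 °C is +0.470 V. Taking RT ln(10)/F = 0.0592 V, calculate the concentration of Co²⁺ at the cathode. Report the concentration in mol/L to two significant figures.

0.22 M

Co²⁺/Co is the cathode, Cr³⁺/Cr the anode: E°cell = +0.49 V, n = 6.
Overall reaction: 3 Co²⁺(aq) + 2 Cr(s) → 3 Co(s) + 2 Cr³⁺(aq); Q = [Cr³⁺]^2/[Co²⁺]^3.
From E = E° − (0.0592/n) log Q: log Q = (E° − E)·n/0.0592 = (+0.49 − (+0.470))·6/0.0592 = 2.0270.
So 3·log[Co²⁺] = 2·log(1.08) − log Q = 0.0668 − (2.0270) = -1.9602; log[Co²⁺] = -1.9602 / 3 = -0.6534; [Co²⁺] = 10^(-0.6534) ≈ 0.22 M.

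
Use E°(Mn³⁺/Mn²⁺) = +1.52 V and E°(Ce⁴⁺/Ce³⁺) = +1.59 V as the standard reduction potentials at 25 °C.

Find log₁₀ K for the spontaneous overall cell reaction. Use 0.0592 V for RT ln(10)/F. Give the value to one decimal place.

Cathode: Ce⁴⁺/Ce³⁺; anode: Mn³⁺/Mn²⁺. E°cell = +0.07 V, n = 1.
log K = nE°cell / 0.0592 = (1)(+0.07) / 0.0592 = 1.2.

1.2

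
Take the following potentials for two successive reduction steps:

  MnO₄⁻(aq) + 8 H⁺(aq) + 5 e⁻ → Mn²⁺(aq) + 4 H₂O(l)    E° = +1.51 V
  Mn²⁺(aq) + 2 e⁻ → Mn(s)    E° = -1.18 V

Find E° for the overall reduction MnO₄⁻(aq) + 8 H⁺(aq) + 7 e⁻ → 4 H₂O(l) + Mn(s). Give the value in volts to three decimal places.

+0.741 V

Standard free energies of sequential steps add: ΔG°₃ = ΔG°₁ + ΔG°₂, so n₃E°₃ = n₁E°₁ + n₂E°₂.
E°₃ = (5×+1.51 + 2×-1.18) / 7 = (+5.190) / 7 = +0.741 V.
Simply averaging or adding the two E° values would be wrong; the electron-weighted sum is required.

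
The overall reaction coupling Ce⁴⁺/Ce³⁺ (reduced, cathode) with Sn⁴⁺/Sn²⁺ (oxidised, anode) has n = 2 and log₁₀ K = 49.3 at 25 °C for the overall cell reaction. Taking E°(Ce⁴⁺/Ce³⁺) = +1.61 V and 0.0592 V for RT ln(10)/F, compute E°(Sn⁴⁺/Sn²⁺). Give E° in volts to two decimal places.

E°cell = (0.0592/n)·log K = (0.0592/2)(49.3) = +1.459 V.
Since Ce⁴⁺/Ce³⁺ is the cathode and Sn⁴⁺/Sn²⁺ the anode, E°cell = E°(Ce⁴⁺/Ce³⁺) − E°(Sn⁴⁺/Sn²⁺).
So E°(Sn⁴⁺/Sn²⁺) = E°(Ce⁴⁺/Ce³⁺) − E°cell = (+1.61) − (+1.459) = +0.15 V.

+0.15 V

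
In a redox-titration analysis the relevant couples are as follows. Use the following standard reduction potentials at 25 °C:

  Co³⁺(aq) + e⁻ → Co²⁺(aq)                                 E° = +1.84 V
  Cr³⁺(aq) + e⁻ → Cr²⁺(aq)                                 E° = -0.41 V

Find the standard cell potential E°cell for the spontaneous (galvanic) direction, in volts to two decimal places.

+2.25 V

The Co³⁺/Co²⁺ couple has the higher reduction potential, so it is the cathode; Cr³⁺/Cr²⁺ is oxidised at the anode.
E°cell = E°(cathode) − E°(anode) = (+1.84) − (-0.41) = +2.25 V.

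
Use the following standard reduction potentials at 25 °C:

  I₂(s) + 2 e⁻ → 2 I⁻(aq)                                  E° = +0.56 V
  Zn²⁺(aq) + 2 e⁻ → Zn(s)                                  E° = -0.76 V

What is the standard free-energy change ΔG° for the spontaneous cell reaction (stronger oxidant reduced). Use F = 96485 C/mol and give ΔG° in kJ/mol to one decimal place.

I₂/I⁻ (E° = +0.56 V) is the cathode; Zn²⁺/Zn (E° = -0.76 V) is the anode, so E°cell = +1.32 V.
Balancing electrons gives n = 2 (lcm of 2 and 2).
ΔG° = −nFE° = −(2)(96485)(+1.32) = -254,720 J = -254.7 kJ/mol.

-254.7 kJ/mol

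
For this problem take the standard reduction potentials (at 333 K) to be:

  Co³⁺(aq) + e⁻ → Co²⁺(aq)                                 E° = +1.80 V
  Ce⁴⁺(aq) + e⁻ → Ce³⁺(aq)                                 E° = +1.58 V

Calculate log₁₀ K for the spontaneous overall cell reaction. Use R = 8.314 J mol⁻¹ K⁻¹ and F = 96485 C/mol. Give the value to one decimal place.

Cathode: Co³⁺/Co²⁺; anode: Ce⁴⁺/Ce³⁺. E°cell = (+1.80) − (+1.58) = +0.22 V, with n = 1.
ΔG° = −nFE° = −RT ln K, so ln K = nFE°/(RT) = (1)(96485)(+0.22) / ((8.314)(333)) = 7.667.
log₁₀ K = 7.667 / ln 10 = 3.3.

3.3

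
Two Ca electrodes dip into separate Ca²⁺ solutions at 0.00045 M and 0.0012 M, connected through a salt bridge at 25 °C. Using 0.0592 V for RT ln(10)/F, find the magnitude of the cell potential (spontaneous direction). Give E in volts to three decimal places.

For a concentration cell E°cell = 0. The 0.0012 M side is the cathode (reduction is favoured where [Ca²⁺] is higher).
With n = 2, E = −(0.0592/2) log([Ca²⁺]ₐₙ/[Ca²⁺]꜀ₐₜ) = −(0.0592/2) log(0.00045/0.0012) = −(0.0592/2)(-0.426) = +0.013 V.

+0.013 V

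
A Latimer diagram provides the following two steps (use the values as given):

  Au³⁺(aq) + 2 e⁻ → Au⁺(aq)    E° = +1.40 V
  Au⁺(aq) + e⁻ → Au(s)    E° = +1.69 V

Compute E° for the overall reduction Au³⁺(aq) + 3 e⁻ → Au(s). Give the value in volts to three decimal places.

+1.497 V

Adding the free-energy changes (−nFE°) of the two steps gives −n₃FE°₃ = −n₁FE°₁ − n₂FE°₂.
E°₃ = (2×+1.40 + 1×+1.69) / 3 = (+4.490) / 3 = +1.497 V.
Simply averaging or adding the two E° values would be wrong; the electron-weighted sum is required.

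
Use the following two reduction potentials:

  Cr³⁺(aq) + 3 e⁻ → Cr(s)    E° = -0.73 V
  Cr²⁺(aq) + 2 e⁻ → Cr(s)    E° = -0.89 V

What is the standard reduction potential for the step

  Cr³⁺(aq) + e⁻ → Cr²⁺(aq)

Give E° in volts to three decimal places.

Sequential free energies add, so n₃E°₃ = n₁E°₁ + n₂E°₂.
With n₃ = 3, and the known step contributing 2×(-0.89) V, the unknown satisfies 1·E° = 3×(-0.73) − 2×(-0.89) = -0.410.
E° = -0.410 / 1 = -0.410 V.

-0.410 V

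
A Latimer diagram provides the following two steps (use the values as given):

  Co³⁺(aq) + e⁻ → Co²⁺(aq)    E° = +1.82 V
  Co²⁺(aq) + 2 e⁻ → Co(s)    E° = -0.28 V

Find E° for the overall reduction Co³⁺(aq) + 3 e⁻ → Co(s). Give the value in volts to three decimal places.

Since ΔG° = −nFE° is additive over sequential reductions, n₃E°₃ = n₁E°₁ + n₂E°₂.
E°₃ = (1×+1.82 + 2×-0.28) / 3 = (+1.260) / 3 = +0.420 V.

+0.420 V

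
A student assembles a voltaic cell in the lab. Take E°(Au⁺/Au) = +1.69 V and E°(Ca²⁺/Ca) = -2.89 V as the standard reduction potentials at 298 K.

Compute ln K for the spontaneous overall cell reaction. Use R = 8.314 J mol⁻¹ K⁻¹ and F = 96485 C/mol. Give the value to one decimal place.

356.7

Cathode: Au⁺/Au; anode: Ca²⁺/Ca. E°cell = (+1.69) − (-2.89) = +4.58 V, with n = 2.
ΔG° = −nFE° = −RT ln K, so ln K = nFE°/(RT) = (2)(96485)(+4.58) / ((8.314)(298)) = 356.721.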